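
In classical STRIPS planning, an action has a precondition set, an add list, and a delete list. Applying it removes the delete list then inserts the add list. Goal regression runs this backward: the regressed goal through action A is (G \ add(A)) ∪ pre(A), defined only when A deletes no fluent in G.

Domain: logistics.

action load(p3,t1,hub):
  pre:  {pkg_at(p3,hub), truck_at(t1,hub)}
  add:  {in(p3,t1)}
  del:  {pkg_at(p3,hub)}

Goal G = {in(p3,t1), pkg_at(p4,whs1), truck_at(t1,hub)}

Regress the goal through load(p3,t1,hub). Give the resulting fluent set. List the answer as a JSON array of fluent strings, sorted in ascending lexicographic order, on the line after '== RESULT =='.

Regress:
  G ∩ del = {}  (empty — regression defined)
  G \ add = {in(p3,t1), pkg_at(p4,whs1), truck_at(t1,hub)} \ {in(p3,t1)} = {pkg_at(p4,whs1), truck_at(t1,hub)}
  ∪ pre   = {pkg_at(p4,whs1), truck_at(t1,hub)} ∪ {pkg_at(p3,hub), truck_at(t1,hub)}
          = {pkg_at(p3,hub), pkg_at(p4,whs1), truck_at(t1,hub)}

== RESULT ==
["pkg_at(p3,hub)", "pkg_at(p4,whs1)", "truck_at(t1,hub)"]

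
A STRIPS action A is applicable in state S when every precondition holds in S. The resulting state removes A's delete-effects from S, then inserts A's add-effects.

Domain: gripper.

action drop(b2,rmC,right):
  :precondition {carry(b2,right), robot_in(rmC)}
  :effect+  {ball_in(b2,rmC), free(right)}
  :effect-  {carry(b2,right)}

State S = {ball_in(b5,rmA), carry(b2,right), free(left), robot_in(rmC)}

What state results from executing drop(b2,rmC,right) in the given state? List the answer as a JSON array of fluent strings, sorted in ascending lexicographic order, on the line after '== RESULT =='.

Compute (S \ del) ∪ add:
  pre ⊆ S: {carry(b2,right), robot_in(rmC)} ⊆ S  — applicable
  S \ del = {ball_in(b5,rmA), free(left), robot_in(rmC)}
  ∪ add   = {ball_in(b2,rmC), ball_in(b5,rmA), free(left), free(right), robot_in(rmC)}

== RESULT ==
["ball_in(b2,rmC)", "ball_in(b5,rmA)", "free(left)", "free(right)", "robot_in(rmC)"]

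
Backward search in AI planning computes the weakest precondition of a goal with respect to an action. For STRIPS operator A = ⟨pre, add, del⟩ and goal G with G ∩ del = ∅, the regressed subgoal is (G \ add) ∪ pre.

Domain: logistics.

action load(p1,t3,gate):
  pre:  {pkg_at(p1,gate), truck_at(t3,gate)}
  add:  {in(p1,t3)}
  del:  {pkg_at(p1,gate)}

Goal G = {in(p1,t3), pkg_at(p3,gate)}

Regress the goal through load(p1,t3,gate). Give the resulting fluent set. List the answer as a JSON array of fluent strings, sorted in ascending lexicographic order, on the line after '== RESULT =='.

Regress:
  G ∩ del = {}  (empty — regression defined)
  G \ add = {in(p1,t3), pkg_at(p3,gate)} \ {in(p1,t3)} = {pkg_at(p3,gate)}
  ∪ pre   = {pkg_at(p3,gate)} ∪ {pkg_at(p1,gate), truck_at(t3,gate)}
          = {pkg_at(p1,gate), pkg_at(p3,gate), truck_at(t3,gate)}

== RESULT ==
["pkg_at(p1,gate)", "pkg_at(p3,gate)", "truck_at(t3,gate)"]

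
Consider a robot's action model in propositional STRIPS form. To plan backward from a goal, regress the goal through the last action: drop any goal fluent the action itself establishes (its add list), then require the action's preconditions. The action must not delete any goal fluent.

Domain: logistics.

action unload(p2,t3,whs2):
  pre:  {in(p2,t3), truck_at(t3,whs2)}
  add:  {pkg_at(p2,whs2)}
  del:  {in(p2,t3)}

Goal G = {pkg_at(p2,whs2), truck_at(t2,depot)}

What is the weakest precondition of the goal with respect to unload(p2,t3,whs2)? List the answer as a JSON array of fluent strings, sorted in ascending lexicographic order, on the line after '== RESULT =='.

Compute (G \ add) ∪ pre:
  G ∩ del = {}  (empty — regression defined)
  G \ add = {pkg_at(p2,whs2), truck_at(t2,depot)} \ {pkg_at(p2,whs2)} = {truck_at(t2,depot)}
  ∪ pre   = {truck_at(t2,depot)} ∪ {in(p2,t3), truck_at(t3,whs2)}
          = {in(p2,t3), truck_at(t2,depot), truck_at(t3,whs2)}

== RESULT ==
["in(p2,t3)", "truck_at(t2,depot)", "truck_at(t3,whs2)"]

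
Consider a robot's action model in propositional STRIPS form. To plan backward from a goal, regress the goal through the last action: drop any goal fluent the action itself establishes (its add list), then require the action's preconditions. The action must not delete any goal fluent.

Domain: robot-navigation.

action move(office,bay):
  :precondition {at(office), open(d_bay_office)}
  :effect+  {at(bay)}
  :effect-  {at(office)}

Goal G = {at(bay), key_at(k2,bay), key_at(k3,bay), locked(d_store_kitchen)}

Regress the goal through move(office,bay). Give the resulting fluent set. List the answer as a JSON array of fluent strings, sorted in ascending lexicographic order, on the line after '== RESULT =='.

Regress:
  G ∩ del = {}  (empty — regression defined)
  G \ add = {at(bay), key_at(k2,bay), key_at(k3,bay), locked(d_store_kitchen)} \ {at(bay)} = {key_at(k2,bay), key_at(k3,bay), locked(d_store_kitchen)}
  ∪ pre   = {key_at(k2,bay), key_at(k3,bay), locked(d_store_kitchen)} ∪ {at(office), open(d_bay_office)}
          = {at(office), key_at(k2,bay), key_at(k3,bay), locked(d_store_kitchen), open(d_bay_office)}

== RESULT ==
["at(office)", "key_at(k2,bay)", "key_at(k3,bay)", "locked(d_store_kitchen)", "open(d_bay_office)"]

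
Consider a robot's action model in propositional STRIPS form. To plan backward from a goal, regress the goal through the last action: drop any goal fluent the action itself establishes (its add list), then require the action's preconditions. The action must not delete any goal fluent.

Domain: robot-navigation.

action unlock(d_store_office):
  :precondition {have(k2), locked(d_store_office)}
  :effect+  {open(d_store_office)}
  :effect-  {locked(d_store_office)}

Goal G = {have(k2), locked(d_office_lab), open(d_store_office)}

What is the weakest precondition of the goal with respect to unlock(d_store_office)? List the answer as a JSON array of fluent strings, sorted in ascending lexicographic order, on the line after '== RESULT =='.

Regress:
  G ∩ del = {}  (empty — regression defined)
  G \ add = {have(k2), locked(d_office_lab), open(d_store_office)} \ {open(d_store_office)} = {have(k2), locked(d_office_lab)}
  ∪ pre   = {have(k2), locked(d_office_lab)} ∪ {have(k2), locked(d_store_office)}
          = {have(k2), locked(d_office_lab), locked(d_store_office)}

== RESULT ==
["have(k2)", "locked(d_office_lab)", "locked(d_store_office)"]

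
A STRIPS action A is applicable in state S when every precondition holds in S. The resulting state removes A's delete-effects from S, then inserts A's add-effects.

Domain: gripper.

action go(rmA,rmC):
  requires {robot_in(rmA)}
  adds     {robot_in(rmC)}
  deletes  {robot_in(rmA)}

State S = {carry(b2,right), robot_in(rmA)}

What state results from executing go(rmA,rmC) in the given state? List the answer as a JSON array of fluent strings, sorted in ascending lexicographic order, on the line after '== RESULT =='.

Compute (S \ del) ∪ add:
  pre ⊆ S: {robot_in(rmA)} ⊆ S  — applicable
  S \ del = {carry(b2,right)}
  ∪ add   = {carry(b2,right), robot_in(rmC)}

== RESULT ==
["carry(b2,right)", "robot_in(rmC)"]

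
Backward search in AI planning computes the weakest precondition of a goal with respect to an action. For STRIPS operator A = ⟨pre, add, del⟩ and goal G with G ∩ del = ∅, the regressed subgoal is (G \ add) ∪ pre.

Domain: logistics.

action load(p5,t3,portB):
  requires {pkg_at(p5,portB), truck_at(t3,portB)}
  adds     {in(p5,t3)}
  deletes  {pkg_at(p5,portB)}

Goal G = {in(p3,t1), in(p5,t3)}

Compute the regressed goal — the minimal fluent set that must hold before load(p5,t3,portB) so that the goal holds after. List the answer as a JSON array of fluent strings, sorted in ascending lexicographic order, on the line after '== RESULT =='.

Regress:
  G ∩ del = {}  (empty — regression defined)
  G \ add = {in(p3,t1), in(p5,t3)} \ {in(p5,t3)} = {in(p3,t1)}
  ∪ pre   = {in(p3,t1)} ∪ {pkg_at(p5,portB), truck_at(t3,portB)}
          = {in(p3,t1), pkg_at(p5,portB), truck_at(t3,portB)}

== RESULT ==
["in(p3,t1)", "pkg_at(p5,portB)", "truck_at(t3,portB)"]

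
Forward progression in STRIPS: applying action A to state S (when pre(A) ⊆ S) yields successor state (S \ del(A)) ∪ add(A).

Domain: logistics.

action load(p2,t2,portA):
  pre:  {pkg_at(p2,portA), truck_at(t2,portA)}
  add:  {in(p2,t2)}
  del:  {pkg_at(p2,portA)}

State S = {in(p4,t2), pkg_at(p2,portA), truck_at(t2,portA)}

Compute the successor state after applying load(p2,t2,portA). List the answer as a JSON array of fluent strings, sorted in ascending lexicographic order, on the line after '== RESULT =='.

Progress:
  pre ⊆ S: {pkg_at(p2,portA), truck_at(t2,portA)} ⊆ S  — applicable
  S \ del = {in(p4,t2), truck_at(t2,portA)}
  ∪ add   = {in(p2,t2), in(p4,t2), truck_at(t2,portA)}

== RESULT ==
["in(p2,t2)", "in(p4,t2)", "truck_at(t2,portA)"]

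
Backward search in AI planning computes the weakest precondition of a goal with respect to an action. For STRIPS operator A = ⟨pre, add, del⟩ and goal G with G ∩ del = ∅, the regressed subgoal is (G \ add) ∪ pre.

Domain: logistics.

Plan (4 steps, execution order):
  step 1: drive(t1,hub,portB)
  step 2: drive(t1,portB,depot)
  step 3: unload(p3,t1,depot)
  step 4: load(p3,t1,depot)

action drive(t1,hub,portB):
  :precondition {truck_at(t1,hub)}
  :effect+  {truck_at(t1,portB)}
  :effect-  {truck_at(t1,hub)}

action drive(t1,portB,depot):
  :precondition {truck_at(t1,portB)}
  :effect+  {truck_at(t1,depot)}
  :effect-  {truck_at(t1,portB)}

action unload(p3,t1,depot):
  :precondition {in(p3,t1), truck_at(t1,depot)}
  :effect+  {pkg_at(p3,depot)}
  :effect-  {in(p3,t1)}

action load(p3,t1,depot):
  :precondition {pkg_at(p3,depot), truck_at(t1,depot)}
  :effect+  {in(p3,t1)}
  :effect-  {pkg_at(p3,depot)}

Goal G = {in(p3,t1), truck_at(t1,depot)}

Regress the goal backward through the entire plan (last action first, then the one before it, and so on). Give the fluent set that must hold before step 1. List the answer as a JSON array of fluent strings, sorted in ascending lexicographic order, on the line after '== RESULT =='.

Regress step by step:
  through step 4 (load(p3,t1,depot)): drop {in(p3,t1)}, keep {truck_at(t1,depot)}, require {pkg_at(p3,depot), truck_at(t1,depot)}
    → {pkg_at(p3,depot), truck_at(t1,depot)}
  through step 3 (unload(p3,t1,depot)): drop {pkg_at(p3,depot)}, keep {truck_at(t1,depot)}, require {in(p3,t1), truck_at(t1,depot)}
    → {in(p3,t1), truck_at(t1,depot)}
  through step 2 (drive(t1,portB,depot)): drop {truck_at(t1,depot)}, keep {in(p3,t1)}, require {truck_at(t1,portB)}
    → {in(p3,t1), truck_at(t1,portB)}
  through step 1 (drive(t1,hub,portB)): drop {truck_at(t1,portB)}, keep {in(p3,t1)}, require {truck_at(t1,hub)}
    → {in(p3,t1), truck_at(t1,hub)}

== RESULT ==
["in(p3,t1)", "truck_at(t1,hub)"]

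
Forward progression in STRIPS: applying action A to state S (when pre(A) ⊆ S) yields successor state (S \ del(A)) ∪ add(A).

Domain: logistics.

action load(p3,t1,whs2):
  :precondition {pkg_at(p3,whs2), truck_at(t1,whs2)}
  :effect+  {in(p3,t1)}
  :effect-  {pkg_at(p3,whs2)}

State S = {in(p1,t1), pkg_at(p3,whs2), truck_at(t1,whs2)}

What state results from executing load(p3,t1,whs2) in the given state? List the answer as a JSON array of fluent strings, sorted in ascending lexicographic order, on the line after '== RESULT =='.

Progress:
  pre ⊆ S: {pkg_at(p3,whs2), truck_at(t1,whs2)} ⊆ S  — applicable
  S \ del = {in(p1,t1), truck_at(t1,whs2)}
  ∪ add   = {in(p1,t1), in(p3,t1), truck_at(t1,whs2)}

== RESULT ==
["in(p1,t1)", "in(p3,t1)", "truck_at(t1,whs2)"]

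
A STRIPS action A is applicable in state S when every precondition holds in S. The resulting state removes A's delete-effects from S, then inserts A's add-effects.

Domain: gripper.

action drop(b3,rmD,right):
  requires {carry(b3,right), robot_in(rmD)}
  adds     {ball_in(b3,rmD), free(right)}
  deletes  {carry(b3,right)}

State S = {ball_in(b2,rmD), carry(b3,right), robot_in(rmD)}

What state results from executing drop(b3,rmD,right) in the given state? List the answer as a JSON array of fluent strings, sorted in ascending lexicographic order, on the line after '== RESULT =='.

Progress:
  pre ⊆ S: {carry(b3,right), robot_in(rmD)} ⊆ S  — applicable
  S \ del = {ball_in(b2,rmD), robot_in(rmD)}
  ∪ add   = {ball_in(b2,rmD), ball_in(b3,rmD), free(right), robot_in(rmD)}

== RESULT ==
["ball_in(b2,rmD)", "ball_in(b3,rmD)", "free(right)", "robot_in(rmD)"]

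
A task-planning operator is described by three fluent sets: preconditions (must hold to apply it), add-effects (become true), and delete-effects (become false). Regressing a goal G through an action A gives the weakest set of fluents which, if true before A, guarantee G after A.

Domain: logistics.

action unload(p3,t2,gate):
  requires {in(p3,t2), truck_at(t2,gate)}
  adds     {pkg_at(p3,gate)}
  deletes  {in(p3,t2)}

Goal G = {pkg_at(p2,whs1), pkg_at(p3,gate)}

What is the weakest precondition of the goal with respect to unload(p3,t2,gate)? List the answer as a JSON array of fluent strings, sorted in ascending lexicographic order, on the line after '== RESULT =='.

Compute (G \ add) ∪ pre:
  G ∩ del = {}  (empty — regression defined)
  G \ add = {pkg_at(p2,whs1), pkg_at(p3,gate)} \ {pkg_at(p3,gate)} = {pkg_at(p2,whs1)}
  ∪ pre   = {pkg_at(p2,whs1)} ∪ {in(p3,t2), truck_at(t2,gate)}
          = {in(p3,t2), pkg_at(p2,whs1), truck_at(t2,gate)}

== RESULT ==
["in(p3,t2)", "pkg_at(p2,whs1)", "truck_at(t2,gate)"]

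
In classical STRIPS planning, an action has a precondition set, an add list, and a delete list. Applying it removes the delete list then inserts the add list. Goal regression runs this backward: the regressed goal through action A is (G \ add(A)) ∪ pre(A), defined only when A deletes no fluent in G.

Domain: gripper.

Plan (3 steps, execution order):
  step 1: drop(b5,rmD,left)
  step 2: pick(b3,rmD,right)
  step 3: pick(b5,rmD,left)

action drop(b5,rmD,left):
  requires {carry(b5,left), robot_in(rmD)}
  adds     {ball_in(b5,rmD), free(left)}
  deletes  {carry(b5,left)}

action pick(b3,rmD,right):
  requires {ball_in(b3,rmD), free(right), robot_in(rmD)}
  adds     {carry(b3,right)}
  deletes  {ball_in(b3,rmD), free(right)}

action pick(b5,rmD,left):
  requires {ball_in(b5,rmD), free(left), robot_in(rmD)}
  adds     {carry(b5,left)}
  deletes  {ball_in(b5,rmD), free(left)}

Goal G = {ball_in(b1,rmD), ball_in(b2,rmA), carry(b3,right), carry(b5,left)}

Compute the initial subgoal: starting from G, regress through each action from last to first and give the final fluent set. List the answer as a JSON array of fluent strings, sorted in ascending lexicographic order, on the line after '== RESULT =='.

Regress step by step:
  through step 3 (pick(b5,rmD,left)): drop {carry(b5,left)}, keep {ball_in(b1,rmD), ball_in(b2,rmA), carry(b3,right)}, require {ball_in(b5,rmD), free(left), robot_in(rmD)}
    → {ball_in(b1,rmD), ball_in(b2,rmA), ball_in(b5,rmD), carry(b3,right), free(left), robot_in(rmD)}
  through step 2 (pick(b3,rmD,right)): drop {carry(b3,right)}, keep {ball_in(b1,rmD), ball_in(b2,rmA), ball_in(b5,rmD), free(left), robot_in(rmD)}, require {ball_in(b3,rmD), free(right), robot_in(rmD)}
    → {ball_in(b1,rmD), ball_in(b2,rmA), ball_in(b3,rmD), ball_in(b5,rmD), free(left), free(right), robot_in(rmD)}
  through step 1 (drop(b5,rmD,left)): drop {ball_in(b5,rmD), free(left)}, keep {ball_in(b1,rmD), ball_in(b2,rmA), ball_in(b3,rmD), free(right), robot_in(rmD)}, require {carry(b5,left), robot_in(rmD)}
    → {ball_in(b1,rmD), ball_in(b2,rmA), ball_in(b3,rmD), carry(b5,left), free(right), robot_in(rmD)}

== RESULT ==
["ball_in(b1,rmD)", "ball_in(b2,rmA)", "ball_in(b3,rmD)", "carry(b5,left)", "free(right)", "robot_in(rmD)"]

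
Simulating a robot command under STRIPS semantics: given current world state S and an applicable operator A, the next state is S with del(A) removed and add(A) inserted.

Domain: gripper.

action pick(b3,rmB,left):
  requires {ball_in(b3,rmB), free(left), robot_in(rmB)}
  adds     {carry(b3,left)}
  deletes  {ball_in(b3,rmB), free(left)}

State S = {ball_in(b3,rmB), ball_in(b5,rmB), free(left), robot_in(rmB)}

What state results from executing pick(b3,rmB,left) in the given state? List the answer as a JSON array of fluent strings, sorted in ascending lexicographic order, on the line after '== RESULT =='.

Compute (S \ del) ∪ add:
  pre ⊆ S: {ball_in(b3,rmB), free(left), robot_in(rmB)} ⊆ S  — applicable
  S \ del = {ball_in(b5,rmB), robot_in(rmB)}
  ∪ add   = {ball_in(b5,rmB), carry(b3,left), robot_in(rmB)}

== RESULT ==
["ball_in(b5,rmB)", "carry(b3,left)", "robot_in(rmB)"]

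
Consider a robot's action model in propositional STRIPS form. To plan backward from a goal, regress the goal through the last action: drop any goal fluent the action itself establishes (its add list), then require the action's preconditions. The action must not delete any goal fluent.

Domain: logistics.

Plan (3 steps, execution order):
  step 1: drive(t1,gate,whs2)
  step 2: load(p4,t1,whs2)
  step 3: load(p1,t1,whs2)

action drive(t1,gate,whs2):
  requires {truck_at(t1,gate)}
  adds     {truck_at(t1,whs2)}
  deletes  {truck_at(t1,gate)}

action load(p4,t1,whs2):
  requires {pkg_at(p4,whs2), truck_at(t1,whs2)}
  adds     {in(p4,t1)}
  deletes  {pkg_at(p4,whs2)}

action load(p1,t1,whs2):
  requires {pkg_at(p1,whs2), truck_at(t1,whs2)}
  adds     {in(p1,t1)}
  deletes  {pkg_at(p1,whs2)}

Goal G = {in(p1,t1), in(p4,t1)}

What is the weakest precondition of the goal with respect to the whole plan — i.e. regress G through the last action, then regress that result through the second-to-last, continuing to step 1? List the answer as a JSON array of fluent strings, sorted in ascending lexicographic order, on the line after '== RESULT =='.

Regress step by step:
  through step 3 (load(p1,t1,whs2)): drop {in(p1,t1)}, keep {in(p4,t1)}, require {pkg_at(p1,whs2), truck_at(t1,whs2)}
    → {in(p4,t1), pkg_at(p1,whs2), truck_at(t1,whs2)}
  through step 2 (load(p4,t1,whs2)): drop {in(p4,t1)}, keep {pkg_at(p1,whs2), truck_at(t1,whs2)}, require {pkg_at(p4,whs2), truck_at(t1,whs2)}
    → {pkg_at(p1,whs2), pkg_at(p4,whs2), truck_at(t1,whs2)}
  through step 1 (drive(t1,gate,whs2)): drop {truck_at(t1,whs2)}, keep {pkg_at(p1,whs2), pkg_at(p4,whs2)}, require {truck_at(t1,gate)}
    → {pkg_at(p1,whs2), pkg_at(p4,whs2), truck_at(t1,gate)}

== RESULT ==
["pkg_at(p1,whs2)", "pkg_at(p4,whs2)", "truck_at(t1,gate)"]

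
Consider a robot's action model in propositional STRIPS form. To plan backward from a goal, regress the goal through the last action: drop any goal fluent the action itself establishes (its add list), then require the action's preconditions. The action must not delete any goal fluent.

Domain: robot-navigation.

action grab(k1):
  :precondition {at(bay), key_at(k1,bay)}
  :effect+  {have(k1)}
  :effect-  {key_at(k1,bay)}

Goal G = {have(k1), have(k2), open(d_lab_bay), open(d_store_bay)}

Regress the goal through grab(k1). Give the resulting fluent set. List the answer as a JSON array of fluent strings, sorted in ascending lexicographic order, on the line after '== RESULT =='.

Compute (G \ add) ∪ pre:
  G ∩ del = {}  (empty — regression defined)
  G \ add = {have(k1), have(k2), open(d_lab_bay), open(d_store_bay)} \ {have(k1)} = {have(k2), open(d_lab_bay), open(d_store_bay)}
  ∪ pre   = {have(k2), open(d_lab_bay), open(d_store_bay)} ∪ {at(bay), key_at(k1,bay)}
          = {at(bay), have(k2), key_at(k1,bay), open(d_lab_bay), open(d_store_bay)}

== RESULT ==
["at(bay)", "have(k2)", "key_at(k1,bay)", "open(d_lab_bay)", "open(d_store_bay)"]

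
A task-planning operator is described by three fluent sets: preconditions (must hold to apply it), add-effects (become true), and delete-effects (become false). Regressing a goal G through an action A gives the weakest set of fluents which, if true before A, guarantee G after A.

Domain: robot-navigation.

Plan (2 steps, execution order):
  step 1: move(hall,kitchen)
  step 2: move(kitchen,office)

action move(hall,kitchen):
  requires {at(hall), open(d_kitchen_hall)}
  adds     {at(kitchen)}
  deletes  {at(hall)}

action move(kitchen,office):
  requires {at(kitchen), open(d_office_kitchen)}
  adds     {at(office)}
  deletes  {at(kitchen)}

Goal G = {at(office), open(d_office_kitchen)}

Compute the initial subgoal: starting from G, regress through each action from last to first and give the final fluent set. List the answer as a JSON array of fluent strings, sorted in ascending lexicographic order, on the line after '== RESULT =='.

Regress step by step:
  through step 2 (move(kitchen,office)): drop {at(office)}, keep {open(d_office_kitchen)}, require {at(kitchen), open(d_office_kitchen)}
    → {at(kitchen), open(d_office_kitchen)}
  through step 1 (move(hall,kitchen)): drop {at(kitchen)}, keep {open(d_office_kitchen)}, require {at(hall), open(d_kitchen_hall)}
    → {at(hall), open(d_kitchen_hall), open(d_office_kitchen)}

== RESULT ==
["at(hall)", "open(d_kitchen_hall)", "open(d_office_kitchen)"]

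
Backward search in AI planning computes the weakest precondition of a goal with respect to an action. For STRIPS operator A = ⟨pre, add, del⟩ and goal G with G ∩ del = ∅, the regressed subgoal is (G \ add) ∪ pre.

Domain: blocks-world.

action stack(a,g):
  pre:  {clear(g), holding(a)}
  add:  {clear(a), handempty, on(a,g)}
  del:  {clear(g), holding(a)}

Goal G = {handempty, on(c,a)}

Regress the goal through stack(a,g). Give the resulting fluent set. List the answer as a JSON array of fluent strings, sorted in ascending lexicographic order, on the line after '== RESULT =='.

Regress:
  G ∩ del = {}  (empty — regression defined)
  G \ add = {handempty, on(c,a)} \ {clear(a), handempty, on(a,g)} = {on(c,a)}
  ∪ pre   = {on(c,a)} ∪ {clear(g), holding(a)}
          = {clear(g), holding(a), on(c,a)}

== RESULT ==
["clear(g)", "holding(a)", "on(c,a)"]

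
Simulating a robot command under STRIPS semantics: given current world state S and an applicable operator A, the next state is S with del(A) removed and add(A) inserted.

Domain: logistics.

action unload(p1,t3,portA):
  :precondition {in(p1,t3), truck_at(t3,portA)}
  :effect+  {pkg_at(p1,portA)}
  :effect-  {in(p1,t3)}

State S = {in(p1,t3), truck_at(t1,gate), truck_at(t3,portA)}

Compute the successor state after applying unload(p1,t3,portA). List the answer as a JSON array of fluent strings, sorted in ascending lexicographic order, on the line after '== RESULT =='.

Compute (S \ del) ∪ add:
  pre ⊆ S: {in(p1,t3), truck_at(t3,portA)} ⊆ S  — applicable
  S \ del = {truck_at(t1,gate), truck_at(t3,portA)}
  ∪ add   = {pkg_at(p1,portA), truck_at(t1,gate), truck_at(t3,portA)}

== RESULT ==
["pkg_at(p1,portA)", "truck_at(t1,gate)", "truck_at(t3,portA)"]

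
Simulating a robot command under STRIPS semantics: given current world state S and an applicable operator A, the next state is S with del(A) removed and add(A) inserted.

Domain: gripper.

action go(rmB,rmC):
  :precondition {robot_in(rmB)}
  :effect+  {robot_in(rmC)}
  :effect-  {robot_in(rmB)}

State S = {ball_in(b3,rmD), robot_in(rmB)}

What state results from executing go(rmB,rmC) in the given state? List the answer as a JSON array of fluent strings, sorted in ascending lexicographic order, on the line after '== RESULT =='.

Compute (S \ del) ∪ add:
  pre ⊆ S: {robot_in(rmB)} ⊆ S  — applicable
  S \ del = {ball_in(b3,rmD)}
  ∪ add   = {ball_in(b3,rmD), robot_in(rmC)}

== RESULT ==
["ball_in(b3,rmD)", "robot_in(rmC)"]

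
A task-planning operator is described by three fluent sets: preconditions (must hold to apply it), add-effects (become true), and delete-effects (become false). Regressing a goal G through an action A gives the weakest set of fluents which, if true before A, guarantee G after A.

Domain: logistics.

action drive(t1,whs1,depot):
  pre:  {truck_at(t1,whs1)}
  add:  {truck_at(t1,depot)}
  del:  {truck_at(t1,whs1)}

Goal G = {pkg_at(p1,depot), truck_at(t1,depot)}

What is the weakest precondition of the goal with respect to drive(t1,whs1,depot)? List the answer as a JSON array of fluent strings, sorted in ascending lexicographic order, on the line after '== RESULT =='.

Compute (G \ add) ∪ pre:
  G ∩ del = {}  (empty — regression defined)
  G \ add = {pkg_at(p1,depot), truck_at(t1,depot)} \ {truck_at(t1,depot)} = {pkg_at(p1,depot)}
  ∪ pre   = {pkg_at(p1,depot)} ∪ {truck_at(t1,whs1)}
          = {pkg_at(p1,depot), truck_at(t1,whs1)}

== RESULT ==
["pkg_at(p1,depot)", "truck_at(t1,whs1)"]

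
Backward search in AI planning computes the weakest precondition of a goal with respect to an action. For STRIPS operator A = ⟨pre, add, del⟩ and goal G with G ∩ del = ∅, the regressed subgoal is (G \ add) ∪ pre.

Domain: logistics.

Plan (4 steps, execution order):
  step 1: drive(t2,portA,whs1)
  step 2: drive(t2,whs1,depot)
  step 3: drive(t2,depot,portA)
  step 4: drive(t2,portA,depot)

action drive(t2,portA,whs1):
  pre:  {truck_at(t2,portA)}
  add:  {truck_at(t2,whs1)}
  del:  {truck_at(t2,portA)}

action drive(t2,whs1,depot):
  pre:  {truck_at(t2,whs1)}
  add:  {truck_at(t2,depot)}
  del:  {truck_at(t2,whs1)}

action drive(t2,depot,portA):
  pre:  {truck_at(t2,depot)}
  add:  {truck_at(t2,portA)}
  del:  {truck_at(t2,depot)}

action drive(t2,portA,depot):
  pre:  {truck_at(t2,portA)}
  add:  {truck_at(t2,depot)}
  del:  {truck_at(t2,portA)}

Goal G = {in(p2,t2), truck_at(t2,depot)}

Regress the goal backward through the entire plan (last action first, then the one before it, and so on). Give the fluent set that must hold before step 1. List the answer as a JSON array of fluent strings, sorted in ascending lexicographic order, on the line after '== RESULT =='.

Work backward from the goal:
  through step 4 (drive(t2,portA,depot)): drop {truck_at(t2,depot)}, keep {in(p2,t2)}, require {truck_at(t2,portA)}
    → {in(p2,t2), truck_at(t2,portA)}
  through step 3 (drive(t2,depot,portA)): drop {truck_at(t2,portA)}, keep {in(p2,t2)}, require {truck_at(t2,depot)}
    → {in(p2,t2), truck_at(t2,depot)}
  through step 2 (drive(t2,whs1,depot)): drop {truck_at(t2,depot)}, keep {in(p2,t2)}, require {truck_at(t2,whs1)}
    → {in(p2,t2), truck_at(t2,whs1)}
  through step 1 (drive(t2,portA,whs1)): drop {truck_at(t2,whs1)}, keep {in(p2,t2)}, require {truck_at(t2,portA)}
    → {in(p2,t2), truck_at(t2,portA)}

== RESULT ==
["in(p2,t2)", "truck_at(t2,portA)"]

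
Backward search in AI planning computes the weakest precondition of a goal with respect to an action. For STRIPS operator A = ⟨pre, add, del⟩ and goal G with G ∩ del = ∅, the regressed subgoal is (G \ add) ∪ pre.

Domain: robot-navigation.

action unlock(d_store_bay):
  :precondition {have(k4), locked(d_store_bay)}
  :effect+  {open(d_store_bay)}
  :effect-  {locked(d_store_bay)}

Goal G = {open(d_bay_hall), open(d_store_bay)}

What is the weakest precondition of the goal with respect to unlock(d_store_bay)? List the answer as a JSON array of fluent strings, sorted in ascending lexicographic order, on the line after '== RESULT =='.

Regress:
  G ∩ del = {}  (empty — regression defined)
  G \ add = {open(d_bay_hall), open(d_store_bay)} \ {open(d_store_bay)} = {open(d_bay_hall)}
  ∪ pre   = {open(d_bay_hall)} ∪ {have(k4), locked(d_store_bay)}
          = {have(k4), locked(d_store_bay), open(d_bay_hall)}

== RESULT ==
["have(k4)", "locked(d_store_bay)", "open(d_bay_hall)"]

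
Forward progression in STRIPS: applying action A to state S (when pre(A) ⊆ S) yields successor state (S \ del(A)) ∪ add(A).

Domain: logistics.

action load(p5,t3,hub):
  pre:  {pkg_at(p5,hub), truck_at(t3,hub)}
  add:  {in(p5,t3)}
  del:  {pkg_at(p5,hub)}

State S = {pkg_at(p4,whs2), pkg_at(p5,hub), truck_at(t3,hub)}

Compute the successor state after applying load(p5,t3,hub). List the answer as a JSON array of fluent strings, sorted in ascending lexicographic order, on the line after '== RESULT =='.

Progress:
  pre ⊆ S: {pkg_at(p5,hub), truck_at(t3,hub)} ⊆ S  — applicable
  S \ del = {pkg_at(p4,whs2), truck_at(t3,hub)}
  ∪ add   = {in(p5,t3), pkg_at(p4,whs2), truck_at(t3,hub)}

== RESULT ==
["in(p5,t3)", "pkg_at(p4,whs2)", "truck_at(t3,hub)"]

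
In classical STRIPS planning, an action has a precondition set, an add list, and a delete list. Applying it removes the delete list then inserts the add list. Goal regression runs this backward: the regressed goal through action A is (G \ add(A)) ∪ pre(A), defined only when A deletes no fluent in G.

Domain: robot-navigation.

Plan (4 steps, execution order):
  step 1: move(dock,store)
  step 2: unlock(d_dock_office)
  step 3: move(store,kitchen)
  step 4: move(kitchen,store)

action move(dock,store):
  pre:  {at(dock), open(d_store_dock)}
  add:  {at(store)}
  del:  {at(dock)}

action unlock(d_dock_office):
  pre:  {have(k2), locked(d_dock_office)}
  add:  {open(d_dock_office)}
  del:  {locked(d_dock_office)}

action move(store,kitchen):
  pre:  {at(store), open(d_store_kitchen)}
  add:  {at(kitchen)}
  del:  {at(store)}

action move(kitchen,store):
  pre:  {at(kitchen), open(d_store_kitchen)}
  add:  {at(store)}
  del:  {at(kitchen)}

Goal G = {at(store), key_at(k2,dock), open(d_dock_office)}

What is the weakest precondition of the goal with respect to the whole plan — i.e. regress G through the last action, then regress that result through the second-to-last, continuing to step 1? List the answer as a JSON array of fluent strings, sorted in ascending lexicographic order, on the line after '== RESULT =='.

Work backward from the goal:
  through step 4 (move(kitchen,store)): drop {at(store)}, keep {key_at(k2,dock), open(d_dock_office)}, require {at(kitchen), open(d_store_kitchen)}
    → {at(kitchen), key_at(k2,dock), open(d_dock_office), open(d_store_kitchen)}
  through step 3 (move(store,kitchen)): drop {at(kitchen)}, keep {key_at(k2,dock), open(d_dock_office), open(d_store_kitchen)}, require {at(store), open(d_store_kitchen)}
    → {at(store), key_at(k2,dock), open(d_dock_office), open(d_store_kitchen)}
  through step 2 (unlock(d_dock_office)): drop {open(d_dock_office)}, keep {at(store), key_at(k2,dock), open(d_store_kitchen)}, require {have(k2), locked(d_dock_office)}
    → {at(store), have(k2), key_at(k2,dock), locked(d_dock_office), open(d_store_kitchen)}
  through step 1 (move(dock,store)): drop {at(store)}, keep {have(k2), key_at(k2,dock), locked(d_dock_office), open(d_store_kitchen)}, require {at(dock), open(d_store_dock)}
    → {at(dock), have(k2), key_at(k2,dock), locked(d_dock_office), open(d_store_dock), open(d_store_kitchen)}

== RESULT ==
["at(dock)", "have(k2)", "key_at(k2,dock)", "locked(d_dock_office)", "open(d_store_dock)", "open(d_store_kitchen)"]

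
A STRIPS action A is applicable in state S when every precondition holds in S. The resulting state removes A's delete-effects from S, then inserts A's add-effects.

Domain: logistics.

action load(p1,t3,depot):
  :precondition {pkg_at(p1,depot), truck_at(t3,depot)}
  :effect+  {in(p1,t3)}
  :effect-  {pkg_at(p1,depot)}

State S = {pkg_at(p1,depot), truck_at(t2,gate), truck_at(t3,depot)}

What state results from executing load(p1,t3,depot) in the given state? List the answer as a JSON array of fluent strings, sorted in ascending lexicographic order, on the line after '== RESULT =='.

Compute (S \ del) ∪ add:
  pre ⊆ S: {pkg_at(p1,depot), truck_at(t3,depot)} ⊆ S  — applicable
  S \ del = {truck_at(t2,gate), truck_at(t3,depot)}
  ∪ add   = {in(p1,t3), truck_at(t2,gate), truck_at(t3,depot)}

== RESULT ==
["in(p1,t3)", "truck_at(t2,gate)", "truck_at(t3,depot)"]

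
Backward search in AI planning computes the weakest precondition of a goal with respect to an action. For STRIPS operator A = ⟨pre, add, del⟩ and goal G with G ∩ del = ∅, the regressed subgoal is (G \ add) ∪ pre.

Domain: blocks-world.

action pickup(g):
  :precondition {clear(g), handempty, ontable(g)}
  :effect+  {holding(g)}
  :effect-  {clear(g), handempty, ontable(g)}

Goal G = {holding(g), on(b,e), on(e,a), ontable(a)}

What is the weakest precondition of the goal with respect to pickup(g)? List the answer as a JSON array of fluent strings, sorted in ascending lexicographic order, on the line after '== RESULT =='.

Regress:
  G ∩ del = {}  (empty — regression defined)
  G \ add = {holding(g), on(b,e), on(e,a), ontable(a)} \ {holding(g)} = {on(b,e), on(e,a), ontable(a)}
  ∪ pre   = {on(b,e), on(e,a), ontable(a)} ∪ {clear(g), handempty, ontable(g)}
          = {clear(g), handempty, on(b,e), on(e,a), ontable(a), ontable(g)}

== RESULT ==
["clear(g)", "handempty", "on(b,e)", "on(e,a)", "ontable(a)", "ontable(g)"]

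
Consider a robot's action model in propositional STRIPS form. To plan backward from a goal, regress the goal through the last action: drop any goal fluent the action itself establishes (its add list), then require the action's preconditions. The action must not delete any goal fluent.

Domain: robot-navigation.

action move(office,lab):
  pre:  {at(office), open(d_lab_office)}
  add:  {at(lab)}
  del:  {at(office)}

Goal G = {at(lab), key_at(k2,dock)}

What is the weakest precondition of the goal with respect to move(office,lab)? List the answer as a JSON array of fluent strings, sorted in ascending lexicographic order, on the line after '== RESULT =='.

Regress:
  G ∩ del = {}  (empty — regression defined)
  G \ add = {at(lab), key_at(k2,dock)} \ {at(lab)} = {key_at(k2,dock)}
  ∪ pre   = {key_at(k2,dock)} ∪ {at(office), open(d_lab_office)}
          = {at(office), key_at(k2,dock), open(d_lab_office)}

== RESULT ==
["at(office)", "key_at(k2,dock)", "open(d_lab_office)"]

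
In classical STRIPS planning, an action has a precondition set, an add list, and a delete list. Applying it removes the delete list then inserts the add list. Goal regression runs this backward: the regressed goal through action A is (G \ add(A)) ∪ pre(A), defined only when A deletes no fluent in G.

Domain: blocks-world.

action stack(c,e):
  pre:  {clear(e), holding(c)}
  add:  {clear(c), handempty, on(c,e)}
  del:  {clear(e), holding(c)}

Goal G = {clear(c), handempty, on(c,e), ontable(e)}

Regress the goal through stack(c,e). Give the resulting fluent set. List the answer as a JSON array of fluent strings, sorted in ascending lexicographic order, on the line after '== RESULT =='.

Compute (G \ add) ∪ pre:
  G ∩ del = {}  (empty — regression defined)
  G \ add = {clear(c), handempty, on(c,e), ontable(e)} \ {clear(c), handempty, on(c,e)} = {ontable(e)}
  ∪ pre   = {ontable(e)} ∪ {clear(e), holding(c)}
          = {clear(e), holding(c), ontable(e)}

== RESULT ==
["clear(e)", "holding(c)", "ontable(e)"]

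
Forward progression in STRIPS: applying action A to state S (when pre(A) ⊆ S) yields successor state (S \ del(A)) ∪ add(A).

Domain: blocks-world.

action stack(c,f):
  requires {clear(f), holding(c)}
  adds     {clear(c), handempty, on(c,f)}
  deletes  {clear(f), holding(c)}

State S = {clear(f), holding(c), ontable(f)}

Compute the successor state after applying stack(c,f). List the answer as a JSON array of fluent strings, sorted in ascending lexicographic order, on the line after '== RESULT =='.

Compute (S \ del) ∪ add:
  pre ⊆ S: {clear(f), holding(c)} ⊆ S  — applicable
  S \ del = {ontable(f)}
  ∪ add   = {clear(c), handempty, on(c,f), ontable(f)}

== RESULT ==
["clear(c)", "handempty", "on(c,f)", "ontable(f)"]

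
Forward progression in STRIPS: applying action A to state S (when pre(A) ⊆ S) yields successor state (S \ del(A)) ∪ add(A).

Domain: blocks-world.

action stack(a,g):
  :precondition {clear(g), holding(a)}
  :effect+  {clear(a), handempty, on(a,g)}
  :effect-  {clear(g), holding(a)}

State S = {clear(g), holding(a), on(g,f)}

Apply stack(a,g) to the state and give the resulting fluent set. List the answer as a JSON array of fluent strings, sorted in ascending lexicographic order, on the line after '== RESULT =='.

Compute (S \ del) ∪ add:
  pre ⊆ S: {clear(g), holding(a)} ⊆ S  — applicable
  S \ del = {on(g,f)}
  ∪ add   = {clear(a), handempty, on(a,g), on(g,f)}

== RESULT ==
["clear(a)", "handempty", "on(a,g)", "on(g,f)"]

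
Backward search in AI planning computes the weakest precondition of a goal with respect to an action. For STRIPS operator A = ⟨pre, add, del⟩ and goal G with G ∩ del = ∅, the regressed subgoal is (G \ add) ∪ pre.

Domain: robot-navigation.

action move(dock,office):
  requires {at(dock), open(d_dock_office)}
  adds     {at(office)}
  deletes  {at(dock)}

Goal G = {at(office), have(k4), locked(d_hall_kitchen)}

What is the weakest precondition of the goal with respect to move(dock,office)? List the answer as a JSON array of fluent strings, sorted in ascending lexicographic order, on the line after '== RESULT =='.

Compute (G \ add) ∪ pre:
  G ∩ del = {}  (empty — regression defined)
  G \ add = {at(office), have(k4), locked(d_hall_kitchen)} \ {at(office)} = {have(k4), locked(d_hall_kitchen)}
  ∪ pre   = {have(k4), locked(d_hall_kitchen)} ∪ {at(dock), open(d_dock_office)}
          = {at(dock), have(k4), locked(d_hall_kitchen), open(d_dock_office)}

== RESULT ==
["at(dock)", "have(k4)", "locked(d_hall_kitchen)", "open(d_dock_office)"]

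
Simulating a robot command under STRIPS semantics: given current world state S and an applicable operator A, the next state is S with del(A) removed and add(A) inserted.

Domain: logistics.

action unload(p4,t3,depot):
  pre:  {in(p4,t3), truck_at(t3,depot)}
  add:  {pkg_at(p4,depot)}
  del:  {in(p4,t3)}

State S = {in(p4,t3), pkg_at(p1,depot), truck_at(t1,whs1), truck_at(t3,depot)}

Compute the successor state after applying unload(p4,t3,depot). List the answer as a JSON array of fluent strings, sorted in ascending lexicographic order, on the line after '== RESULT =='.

Compute (S \ del) ∪ add:
  pre ⊆ S: {in(p4,t3), truck_at(t3,depot)} ⊆ S  — applicable
  S \ del = {pkg_at(p1,depot), truck_at(t1,whs1), truck_at(t3,depot)}
  ∪ add   = {pkg_at(p1,depot), pkg_at(p4,depot), truck_at(t1,whs1), truck_at(t3,depot)}

== RESULT ==
["pkg_at(p1,depot)", "pkg_at(p4,depot)", "truck_at(t1,whs1)", "truck_at(t3,depot)"]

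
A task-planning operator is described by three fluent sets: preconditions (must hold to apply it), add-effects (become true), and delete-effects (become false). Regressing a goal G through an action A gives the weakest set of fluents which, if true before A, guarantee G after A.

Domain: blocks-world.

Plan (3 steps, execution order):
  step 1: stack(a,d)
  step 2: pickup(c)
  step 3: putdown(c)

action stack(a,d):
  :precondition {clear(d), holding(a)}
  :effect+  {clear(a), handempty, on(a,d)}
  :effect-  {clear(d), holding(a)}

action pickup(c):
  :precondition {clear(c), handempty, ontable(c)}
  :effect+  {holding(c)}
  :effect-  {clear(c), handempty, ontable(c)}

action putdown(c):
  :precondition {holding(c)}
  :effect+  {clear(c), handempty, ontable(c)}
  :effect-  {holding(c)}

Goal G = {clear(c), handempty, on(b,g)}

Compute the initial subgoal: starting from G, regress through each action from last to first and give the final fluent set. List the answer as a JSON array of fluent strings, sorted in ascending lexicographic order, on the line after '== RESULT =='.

Regress step by step:
  through step 3 (putdown(c)): drop {clear(c), handempty}, keep {on(b,g)}, require {holding(c)}
    → {holding(c), on(b,g)}
  through step 2 (pickup(c)): drop {holding(c)}, keep {on(b,g)}, require {clear(c), handempty, ontable(c)}
    → {clear(c), handempty, on(b,g), ontable(c)}
  through step 1 (stack(a,d)): drop {handempty}, keep {clear(c), on(b,g), ontable(c)}, require {clear(d), holding(a)}
    → {clear(c), clear(d), holding(a), on(b,g), ontable(c)}

== RESULT ==
["clear(c)", "clear(d)", "holding(a)", "on(b,g)", "ontable(c)"]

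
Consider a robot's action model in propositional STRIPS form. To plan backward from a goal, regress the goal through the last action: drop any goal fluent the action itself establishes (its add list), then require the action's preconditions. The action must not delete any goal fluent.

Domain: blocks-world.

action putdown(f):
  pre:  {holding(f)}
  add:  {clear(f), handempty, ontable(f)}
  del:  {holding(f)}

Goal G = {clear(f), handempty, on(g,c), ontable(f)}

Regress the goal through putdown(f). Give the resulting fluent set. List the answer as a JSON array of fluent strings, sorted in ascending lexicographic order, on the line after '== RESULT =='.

Compute (G \ add) ∪ pre:
  G ∩ del = {}  (empty — regression defined)
  G \ add = {clear(f), handempty, on(g,c), ontable(f)} \ {clear(f), handempty, ontable(f)} = {on(g,c)}
  ∪ pre   = {on(g,c)} ∪ {holding(f)}
          = {holding(f), on(g,c)}

== RESULT ==
["holding(f)", "on(g,c)"]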